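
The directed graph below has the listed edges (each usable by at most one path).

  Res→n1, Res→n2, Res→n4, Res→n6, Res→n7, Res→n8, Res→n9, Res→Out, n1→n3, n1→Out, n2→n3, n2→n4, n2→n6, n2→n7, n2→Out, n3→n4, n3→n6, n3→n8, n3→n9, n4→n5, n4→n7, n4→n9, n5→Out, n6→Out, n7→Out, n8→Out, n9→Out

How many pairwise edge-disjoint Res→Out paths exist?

8

Assign every edge capacity 1; by Menger, the answer equals the max flow.
Path Res→Out (+1); total 1.
Path Res→n1→Out (+1); total 2.
Path Res→n2→Out (+1); total 3.
Path Res→n6→Out (+1); total 4.
Path Res→n7→Out (+1); total 5.
Path Res→n8→Out (+1); total 6.
Path Res→n9→Out (+1); total 7.
Path Res→n4→n5→Out (+1); total 8.
No residual Res→Out path; max flow = 8.
Certifying cut of size 8: {Res→Out, Res→n1, Res→n2, Res→n4, Res→n6, Res→n7, Res→n8, Res→n9}.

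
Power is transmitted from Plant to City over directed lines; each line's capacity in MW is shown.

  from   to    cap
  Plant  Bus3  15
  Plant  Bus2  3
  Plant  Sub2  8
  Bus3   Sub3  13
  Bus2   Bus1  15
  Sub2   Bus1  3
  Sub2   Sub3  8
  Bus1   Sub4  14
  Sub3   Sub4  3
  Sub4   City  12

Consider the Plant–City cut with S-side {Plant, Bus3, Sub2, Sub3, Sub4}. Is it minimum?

No — its capacity is 18, but the minimum cut has capacity 9.

Given cut capacity: 3 + 3 + 12 = 18.
Augment Plant→Bus3→Sub3→Sub4→City: bottleneck 3, flow now 3.
Augment Plant→Bus2→Bus1→Sub4→City: bottleneck 3, flow now 6.
Augment Plant→Sub2→Bus1→Sub4→City: bottleneck 3, flow now 9.
No augmenting path remains; maximum flow = 9.
In the residual graph, reachable from Plant: {Plant, Bus3, Sub2, Sub3}.
Min-cut edges: Plant→Bus2 (3), Sub2→Bus1 (3), Sub3→Sub4 (3); capacity 3 + 3 + 3 = 9.
Cut capacity 18 exceeds the max flow 9, so it is not minimum.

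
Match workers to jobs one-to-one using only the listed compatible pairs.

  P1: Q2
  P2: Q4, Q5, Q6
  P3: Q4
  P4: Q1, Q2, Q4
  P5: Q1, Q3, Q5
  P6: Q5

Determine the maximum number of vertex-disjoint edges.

Unit-capacity flow: source→left, listed edges, right→sink; max matching = max flow.
Augmenting path P1→Q2 (+1); matched 1.
Augmenting path P2→Q4 (+1); matched 2.
Augmenting path P4→Q1 (+1); matched 3.
Augmenting path P5→Q3 (+1); matched 4.
Augmenting path P6→Q5 (+1); matched 5.
Augmenting path P3→Q4→P2→Q6 (+1); matched 6.
No augmenting path remains; maximum matching = 6.
König certificate: {P1, P2, P3, P4, P5, P6} is a vertex cover of size 6 (every listed pair touches it), so no matching can be larger.

6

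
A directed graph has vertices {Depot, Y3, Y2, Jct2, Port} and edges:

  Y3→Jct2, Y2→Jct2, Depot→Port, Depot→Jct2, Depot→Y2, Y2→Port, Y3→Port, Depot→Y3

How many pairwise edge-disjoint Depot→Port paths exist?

Assign every edge capacity 1; by Menger, the answer equals the max flow.
Path Depot→Port (+1); total 1.
Path Depot→Y3→Port (+1); total 2.
Path Depot→Y2→Port (+1); total 3.
No residual Depot→Port path; max flow = 3.
Certifying cut of size 3: {Depot→Port, Depot→Y2, Depot→Y3}.

3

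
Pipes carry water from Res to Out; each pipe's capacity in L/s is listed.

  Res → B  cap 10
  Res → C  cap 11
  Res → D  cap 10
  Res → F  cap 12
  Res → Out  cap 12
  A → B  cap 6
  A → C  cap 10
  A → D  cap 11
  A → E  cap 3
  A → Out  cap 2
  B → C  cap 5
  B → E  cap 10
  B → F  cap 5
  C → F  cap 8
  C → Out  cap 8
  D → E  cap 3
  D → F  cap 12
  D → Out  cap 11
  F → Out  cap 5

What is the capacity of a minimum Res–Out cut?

35

Augment Res→Out: bottleneck 12, flow now 12.
Augment Res→C→Out: bottleneck 8, flow now 20.
Augment Res→D→Out: bottleneck 10, flow now 30.
Augment Res→F→Out: bottleneck 5, flow now 35.
No augmenting path remains; maximum flow = 35.
By max-flow min-cut, the minimum cut capacity equals the max flow.
In the residual graph, reachable from Res: {Res, B, C, E, F}.
Min-cut edges: Res→D (10), Res→Out (12), C→Out (8), F→Out (5); capacity 10 + 12 + 8 + 5 = 35.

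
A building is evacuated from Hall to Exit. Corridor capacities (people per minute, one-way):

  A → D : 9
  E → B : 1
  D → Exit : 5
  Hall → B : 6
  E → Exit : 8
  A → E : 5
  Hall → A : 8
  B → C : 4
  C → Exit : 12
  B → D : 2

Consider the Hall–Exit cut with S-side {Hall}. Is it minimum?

Yes — it is a minimum cut (capacity 14).

Given cut capacity: 8 + 6 = 14.
Augment Hall→A→D→Exit: bottleneck 5, flow now 5.
Augment Hall→A→E→Exit: bottleneck 3, flow now 8.
Augment Hall→B→C→Exit: bottleneck 4, flow now 12.
Augment Hall→B→D→A→E→Exit: bottleneck 2, flow now 14. (uses reverse residual edge)
No augmenting path remains; maximum flow = 14.
Cut capacity 14 equals the max flow, so it is a minimum cut.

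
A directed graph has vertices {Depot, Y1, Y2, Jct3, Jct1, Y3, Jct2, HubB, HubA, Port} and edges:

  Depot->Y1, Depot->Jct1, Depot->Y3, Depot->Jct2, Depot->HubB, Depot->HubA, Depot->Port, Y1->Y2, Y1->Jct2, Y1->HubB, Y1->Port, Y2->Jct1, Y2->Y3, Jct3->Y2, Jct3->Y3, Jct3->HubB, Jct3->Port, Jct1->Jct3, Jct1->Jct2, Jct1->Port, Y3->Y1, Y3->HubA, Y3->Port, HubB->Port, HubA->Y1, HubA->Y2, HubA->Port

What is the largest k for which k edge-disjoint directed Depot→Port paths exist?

6

Assign every edge capacity 1; by Menger, the answer equals the max flow.
Path Depot→Port (+1); total 1.
Path Depot→Y1→Port (+1); total 2.
Path Depot→Jct1→Port (+1); total 3.
Path Depot→Y3→Port (+1); total 4.
Path Depot→HubB→Port (+1); total 5.
Path Depot→HubA→Port (+1); total 6.
No residual Depot→Port path; max flow = 6.
Certifying cut of size 6: {Depot→HubA, Depot→HubB, Depot→Jct1, Depot→Port, Depot→Y1, Depot→Y3}.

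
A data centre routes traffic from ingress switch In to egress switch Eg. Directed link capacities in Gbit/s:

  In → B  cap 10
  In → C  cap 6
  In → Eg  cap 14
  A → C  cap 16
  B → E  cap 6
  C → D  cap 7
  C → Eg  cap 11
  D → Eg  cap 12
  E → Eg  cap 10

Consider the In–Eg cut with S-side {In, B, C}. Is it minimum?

Given cut capacity: 14 + 6 + 7 + 11 = 38.
Augment In→Eg: bottleneck 14, flow now 14.
Augment In→C→Eg: bottleneck 6, flow now 20.
Augment In→B→E→Eg: bottleneck 6, flow now 26.
No augmenting path remains; maximum flow = 26.
In the residual graph, reachable from In: {In, B}.
Min-cut edges: In→C (6), In→Eg (14), B→E (6); capacity 6 + 14 + 6 = 26.
Cut capacity 38 exceeds the max flow 26, so it is not minimum.

No — its capacity is 38, but the minimum cut has capacity 26.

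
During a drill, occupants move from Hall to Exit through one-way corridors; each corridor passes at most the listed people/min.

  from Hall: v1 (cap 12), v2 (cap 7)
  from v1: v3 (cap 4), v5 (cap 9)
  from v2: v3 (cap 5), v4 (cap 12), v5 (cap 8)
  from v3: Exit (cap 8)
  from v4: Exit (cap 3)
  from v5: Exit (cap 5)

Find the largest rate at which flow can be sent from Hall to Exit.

16

Augment Hall→v1→v3→Exit: bottleneck 4, flow now 4.
Augment Hall→v1→v5→Exit: bottleneck 5, flow now 9.
Augment Hall→v2→v3→Exit: bottleneck 4, flow now 13.
Augment Hall→v2→v4→Exit: bottleneck 3, flow now 16.
No augmenting path remains; maximum flow = 16.
In the residual graph, reachable from Hall: {Hall, v1, v5}.
Min-cut edges: Hall→v2 (7), v1→v3 (4), v5→Exit (5); capacity 7 + 4 + 5 = 16.
This cut is saturated, so no flow can exceed 16.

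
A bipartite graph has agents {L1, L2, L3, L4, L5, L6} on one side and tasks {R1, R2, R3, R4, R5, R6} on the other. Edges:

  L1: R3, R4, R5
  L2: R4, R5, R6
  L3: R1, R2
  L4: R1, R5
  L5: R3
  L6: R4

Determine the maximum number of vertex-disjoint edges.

Unit-capacity flow: source→left, listed edges, right→sink; max matching = max flow.
Augmenting path L1→R3 (+1); matched 1.
Augmenting path L2→R4 (+1); matched 2.
Augmenting path L3→R1 (+1); matched 3.
Augmenting path L4→R5 (+1); matched 4.
Augmenting path L6→R4→L2→R6 (+1); matched 5.
Augmenting path L5→R3→L1→R5→L4→R1→L3→R2 (+1); matched 6.
No augmenting path remains; maximum matching = 6.
König certificate: {L1, L2, L3, L4, L5, L6} is a vertex cover of size 6 (every listed pair touches it), so no matching can be larger.

6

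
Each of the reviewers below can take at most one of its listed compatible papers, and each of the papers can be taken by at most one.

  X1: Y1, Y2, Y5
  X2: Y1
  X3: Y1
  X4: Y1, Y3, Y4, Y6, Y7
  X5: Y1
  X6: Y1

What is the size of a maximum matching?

Unit-capacity flow: source→left, listed edges, right→sink; max matching = max flow.
Augmenting path X1→Y1 (+1); matched 1.
Augmenting path X4→Y3 (+1); matched 2.
Augmenting path X2→Y1→X1→Y2 (+1); matched 3.
No augmenting path remains; maximum matching = 3.
König certificate: {X1, X4, Y1} is a vertex cover of size 3 (every listed pair touches it), so no matching can be larger.

3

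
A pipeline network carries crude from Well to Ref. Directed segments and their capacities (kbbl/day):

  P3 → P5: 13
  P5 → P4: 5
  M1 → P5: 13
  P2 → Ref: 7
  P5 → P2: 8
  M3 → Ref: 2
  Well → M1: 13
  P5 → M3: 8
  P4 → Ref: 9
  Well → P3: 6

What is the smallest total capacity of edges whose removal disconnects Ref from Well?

Augment Well→M1→P5→P2→Ref: bottleneck 7, flow now 7.
Augment Well→M1→P5→M3→Ref: bottleneck 2, flow now 9.
Augment Well→M1→P5→P4→Ref: bottleneck 4, flow now 13.
Augment Well→P3→P5→P4→Ref: bottleneck 1, flow now 14.
No augmenting path remains; maximum flow = 14.
By max-flow min-cut, the minimum cut capacity equals the max flow.
In the residual graph, reachable from Well: {Well, M1, P3, P5, P2, M3}.
Min-cut edges: P5→P4 (5), P2→Ref (7), M3→Ref (2); capacity 5 + 7 + 2 = 14.

14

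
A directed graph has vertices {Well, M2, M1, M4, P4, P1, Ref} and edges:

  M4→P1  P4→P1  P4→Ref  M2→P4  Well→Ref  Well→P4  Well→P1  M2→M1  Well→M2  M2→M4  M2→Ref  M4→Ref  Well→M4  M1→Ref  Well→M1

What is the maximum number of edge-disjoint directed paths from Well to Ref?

Assign every edge capacity 1; by Menger, the answer equals the max flow.
Path Well→Ref (+1); total 1.
Path Well→M2→Ref (+1); total 2.
Path Well→M1→Ref (+1); total 3.
Path Well→M4→Ref (+1); total 4.
Path Well→P4→Ref (+1); total 5.
No residual Well→Ref path; max flow = 5.
Certifying cut of size 5: {Well→M1, Well→M2, Well→M4, Well→P4, Well→Ref}.

5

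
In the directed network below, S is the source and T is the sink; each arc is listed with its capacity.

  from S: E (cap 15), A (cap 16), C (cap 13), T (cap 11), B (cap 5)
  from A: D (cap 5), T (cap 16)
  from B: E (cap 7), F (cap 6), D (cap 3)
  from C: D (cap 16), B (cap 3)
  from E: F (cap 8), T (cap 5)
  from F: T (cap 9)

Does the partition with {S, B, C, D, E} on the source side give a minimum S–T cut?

No — its capacity is 46, but the minimum cut has capacity 41.

Given cut capacity: 16 + 11 + 6 + 8 + 5 = 46.
Augment S→T: bottleneck 11, flow now 11.
Augment S→A→T: bottleneck 16, flow now 27.
Augment S→E→T: bottleneck 5, flow now 32.
Augment S→B→F→T: bottleneck 5, flow now 37.
Augment S→E→F→T: bottleneck 4, flow now 41.
No augmenting path remains; maximum flow = 41.
In the residual graph, reachable from S: {S, B, C, D, E, F}.
Min-cut edges: S→A (16), S→T (11), E→T (5), F→T (9); capacity 16 + 11 + 5 + 9 = 41.
Cut capacity 46 exceeds the max flow 41, so it is not minimum.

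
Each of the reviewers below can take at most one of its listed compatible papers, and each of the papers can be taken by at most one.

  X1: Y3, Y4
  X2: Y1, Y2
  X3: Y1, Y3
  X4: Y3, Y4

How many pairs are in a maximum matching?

Unit-capacity flow: source→left, listed edges, right→sink; max matching = max flow.
Augmenting path X1→Y3 (+1); matched 1.
Augmenting path X2→Y1 (+1); matched 2.
Augmenting path X4→Y4 (+1); matched 3.
Augmenting path X3→Y1→X2→Y2 (+1); matched 4.
No augmenting path remains; maximum matching = 4.
König certificate: {X1, X2, X3, X4} is a vertex cover of size 4 (every listed pair touches it), so no matching can be larger.

4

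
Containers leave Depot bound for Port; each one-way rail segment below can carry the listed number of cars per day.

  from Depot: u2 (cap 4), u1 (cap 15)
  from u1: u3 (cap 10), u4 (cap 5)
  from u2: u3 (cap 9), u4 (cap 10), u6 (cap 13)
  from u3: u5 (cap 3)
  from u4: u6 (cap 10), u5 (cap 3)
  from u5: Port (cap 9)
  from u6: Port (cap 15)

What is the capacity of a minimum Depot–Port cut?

12

Augment Depot→u2→u6→Port: bottleneck 4, flow now 4.
Augment Depot→u1→u3→u5→Port: bottleneck 3, flow now 7.
Augment Depot→u1→u4→u5→Port: bottleneck 3, flow now 10.
Augment Depot→u1→u4→u6→Port: bottleneck 2, flow now 12.
No augmenting path remains; maximum flow = 12.
By max-flow min-cut, the minimum cut capacity equals the max flow.
In the residual graph, reachable from Depot: {Depot, u1, u3}.
Min-cut edges: Depot→u2 (4), u1→u4 (5), u3→u5 (3); capacity 4 + 5 + 3 = 12.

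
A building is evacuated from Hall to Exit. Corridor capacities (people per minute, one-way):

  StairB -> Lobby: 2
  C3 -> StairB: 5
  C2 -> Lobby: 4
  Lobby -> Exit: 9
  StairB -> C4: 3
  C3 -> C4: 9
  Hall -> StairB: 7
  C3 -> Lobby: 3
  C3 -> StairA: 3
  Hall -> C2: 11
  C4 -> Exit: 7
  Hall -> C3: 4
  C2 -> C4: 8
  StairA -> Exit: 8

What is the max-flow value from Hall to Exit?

Augment Hall→C3→Lobby→Exit: bottleneck 3, flow now 3.
Augment Hall→C3→StairA→Exit: bottleneck 1, flow now 4.
Augment Hall→C2→Lobby→Exit: bottleneck 4, flow now 8.
Augment Hall→C2→C4→Exit: bottleneck 7, flow now 15.
Augment Hall→StairB→Lobby→Exit: bottleneck 2, flow now 17.
No augmenting path remains; maximum flow = 17.
In the residual graph, reachable from Hall: {Hall, C2, StairB, C4}.
Min-cut edges: Hall→C3 (4), C2→Lobby (4), StairB→Lobby (2), C4→Exit (7); capacity 4 + 4 + 2 + 7 = 17.
This cut is saturated, so no flow can exceed 17.

17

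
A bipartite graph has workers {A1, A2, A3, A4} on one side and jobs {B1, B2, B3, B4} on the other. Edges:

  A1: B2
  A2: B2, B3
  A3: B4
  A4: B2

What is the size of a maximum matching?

3

Unit-capacity flow: source→left, listed edges, right→sink; max matching = max flow.
Augmenting path A1→B2 (+1); matched 1.
Augmenting path A2→B3 (+1); matched 2.
Augmenting path A3→B4 (+1); matched 3.
No augmenting path remains; maximum matching = 3.
König certificate: {A2, A3, B2} is a vertex cover of size 3 (every listed pair touches it), so no matching can be larger.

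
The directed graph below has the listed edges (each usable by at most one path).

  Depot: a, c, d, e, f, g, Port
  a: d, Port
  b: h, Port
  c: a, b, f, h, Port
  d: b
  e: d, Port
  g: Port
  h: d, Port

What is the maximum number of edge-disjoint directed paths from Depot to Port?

Assign every edge capacity 1; by Menger, the answer equals the max flow.
Path Depot→Port (+1); total 1.
Path Depot→a→Port (+1); total 2.
Path Depot→c→Port (+1); total 3.
Path Depot→e→Port (+1); total 4.
Path Depot→g→Port (+1); total 5.
Path Depot→d→b→Port (+1); total 6.
No residual Depot→Port path; max flow = 6.
Certifying cut of size 6: {Depot→Port, Depot→a, Depot→c, Depot→d, Depot→e, Depot→g}.

6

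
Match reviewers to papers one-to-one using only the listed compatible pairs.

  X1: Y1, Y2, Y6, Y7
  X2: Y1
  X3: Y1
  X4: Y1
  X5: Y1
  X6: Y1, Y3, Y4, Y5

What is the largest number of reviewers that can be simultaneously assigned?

3

Unit-capacity flow: source→left, listed edges, right→sink; max matching = max flow.
Augmenting path X1→Y1 (+1); matched 1.
Augmenting path X6→Y3 (+1); matched 2.
Augmenting path X2→Y1→X1→Y2 (+1); matched 3.
No augmenting path remains; maximum matching = 3.
König certificate: {X1, X6, Y1} is a vertex cover of size 3 (every listed pair touches it), so no matching can be larger.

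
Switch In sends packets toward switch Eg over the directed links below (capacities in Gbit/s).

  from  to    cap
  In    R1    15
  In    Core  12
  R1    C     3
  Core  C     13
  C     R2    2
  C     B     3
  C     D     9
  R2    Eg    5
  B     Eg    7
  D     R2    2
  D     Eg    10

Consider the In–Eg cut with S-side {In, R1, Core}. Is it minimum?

No — its capacity is 16, but the minimum cut has capacity 14.

Given cut capacity: 3 + 13 = 16.
Augment In→R1→C→R2→Eg: bottleneck 2, flow now 2.
Augment In→R1→C→B→Eg: bottleneck 1, flow now 3.
Augment In→Core→C→B→Eg: bottleneck 2, flow now 5.
Augment In→Core→C→D→Eg: bottleneck 9, flow now 14.
No augmenting path remains; maximum flow = 14.
In the residual graph, reachable from In: {In, R1, Core, C}.
Min-cut edges: C→R2 (2), C→B (3), C→D (9); capacity 2 + 3 + 9 = 14.
Cut capacity 16 exceeds the max flow 14, so it is not minimum.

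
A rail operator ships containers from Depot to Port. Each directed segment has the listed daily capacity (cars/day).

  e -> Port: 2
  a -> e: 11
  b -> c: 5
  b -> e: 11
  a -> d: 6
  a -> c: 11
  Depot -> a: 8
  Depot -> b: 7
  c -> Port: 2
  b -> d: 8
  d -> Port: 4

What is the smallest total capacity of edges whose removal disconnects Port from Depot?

Augment Depot→a→c→Port: bottleneck 2, flow now 2.
Augment Depot→a→d→Port: bottleneck 4, flow now 6.
Augment Depot→a→e→Port: bottleneck 2, flow now 8.
No augmenting path remains; maximum flow = 8.
By max-flow min-cut, the minimum cut capacity equals the max flow.
In the residual graph, reachable from Depot: {Depot, a, b, c, d, e}.
Min-cut edges: c→Port (2), d→Port (4), e→Port (2); capacity 2 + 4 + 2 = 8.

8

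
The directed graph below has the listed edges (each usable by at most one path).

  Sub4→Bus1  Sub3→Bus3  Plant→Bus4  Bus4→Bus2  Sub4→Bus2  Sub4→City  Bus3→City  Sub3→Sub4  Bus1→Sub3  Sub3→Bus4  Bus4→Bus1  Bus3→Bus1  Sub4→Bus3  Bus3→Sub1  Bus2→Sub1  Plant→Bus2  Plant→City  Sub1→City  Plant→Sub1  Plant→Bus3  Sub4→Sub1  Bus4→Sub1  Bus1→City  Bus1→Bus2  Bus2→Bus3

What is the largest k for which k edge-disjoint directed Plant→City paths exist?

Assign every edge capacity 1; by Menger, the answer equals the max flow.
Path Plant→City (+1); total 1.
Path Plant→Bus3→City (+1); total 2.
Path Plant→Sub1→City (+1); total 3.
Path Plant→Bus4→Bus1→City (+1); total 4.
Path Plant→Bus2→Bus3→Bus1→Sub3→Sub4→City (+1); total 5.
No residual Plant→City path; max flow = 5.
Certifying cut of size 5: {Plant→Bus2, Plant→Bus3, Plant→Bus4, Plant→City, Plant→Sub1}.

5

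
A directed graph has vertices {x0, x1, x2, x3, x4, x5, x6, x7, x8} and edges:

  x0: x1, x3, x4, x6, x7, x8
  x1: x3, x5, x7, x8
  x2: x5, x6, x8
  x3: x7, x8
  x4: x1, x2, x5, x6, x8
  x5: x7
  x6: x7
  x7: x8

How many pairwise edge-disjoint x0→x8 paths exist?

5

Assign every edge capacity 1; by Menger, the answer equals the max flow.
Path x0→x8 (+1); total 1.
Path x0→x1→x8 (+1); total 2.
Path x0→x3→x8 (+1); total 3.
Path x0→x4→x8 (+1); total 4.
Path x0→x7→x8 (+1); total 5.
No residual x0→x8 path; max flow = 5.
Certifying cut of size 5: {x0→x1, x0→x3, x0→x4, x0→x8, x7→x8}.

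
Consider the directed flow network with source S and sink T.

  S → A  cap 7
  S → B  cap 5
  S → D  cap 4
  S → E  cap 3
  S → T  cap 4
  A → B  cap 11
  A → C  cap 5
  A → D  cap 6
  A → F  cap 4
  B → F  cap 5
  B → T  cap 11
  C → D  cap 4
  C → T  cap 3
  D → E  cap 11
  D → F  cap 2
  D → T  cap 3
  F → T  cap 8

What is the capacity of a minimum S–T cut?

Augment S→T: bottleneck 4, flow now 4.
Augment S→B→T: bottleneck 5, flow now 9.
Augment S→D→T: bottleneck 3, flow now 12.
Augment S→A→B→T: bottleneck 6, flow now 18.
Augment S→A→C→T: bottleneck 1, flow now 19.
Augment S→D→F→T: bottleneck 1, flow now 20.
No augmenting path remains; maximum flow = 20.
By max-flow min-cut, the minimum cut capacity equals the max flow.
In the residual graph, reachable from S: {S, E}.
Min-cut edges: S→A (7), S→B (5), S→D (4), S→T (4); capacity 7 + 5 + 4 + 4 = 20.

20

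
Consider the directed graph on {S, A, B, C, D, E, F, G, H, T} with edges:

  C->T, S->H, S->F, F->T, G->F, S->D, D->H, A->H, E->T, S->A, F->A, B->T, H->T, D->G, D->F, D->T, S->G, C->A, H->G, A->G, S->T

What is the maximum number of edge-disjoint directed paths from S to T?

4

Assign every edge capacity 1; by Menger, the answer equals the max flow.
Path S→T (+1); total 1.
Path S→D→T (+1); total 2.
Path S→F→T (+1); total 3.
Path S→H→T (+1); total 4.
No residual S→T path; max flow = 4.
Certifying cut of size 4: {F→T, H→T, S→D, S→T}.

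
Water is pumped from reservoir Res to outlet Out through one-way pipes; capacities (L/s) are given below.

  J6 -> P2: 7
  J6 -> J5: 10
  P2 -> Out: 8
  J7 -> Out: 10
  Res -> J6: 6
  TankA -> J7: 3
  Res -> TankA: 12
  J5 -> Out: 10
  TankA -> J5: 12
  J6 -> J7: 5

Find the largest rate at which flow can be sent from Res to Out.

18

Augment Res→J6→J5→Out: bottleneck 6, flow now 6.
Augment Res→TankA→J5→Out: bottleneck 4, flow now 10.
Augment Res→TankA→J7→Out: bottleneck 3, flow now 13.
Augment Res→TankA→J5→J6→J7→Out: bottleneck 5, flow now 18. (uses reverse residual edge)
No augmenting path remains; maximum flow = 18.
In the residual graph, reachable from Res: {Res}.
Min-cut edges: Res→J6 (6), Res→TankA (12); capacity 6 + 12 = 18.
This cut is saturated, so no flow can exceed 18.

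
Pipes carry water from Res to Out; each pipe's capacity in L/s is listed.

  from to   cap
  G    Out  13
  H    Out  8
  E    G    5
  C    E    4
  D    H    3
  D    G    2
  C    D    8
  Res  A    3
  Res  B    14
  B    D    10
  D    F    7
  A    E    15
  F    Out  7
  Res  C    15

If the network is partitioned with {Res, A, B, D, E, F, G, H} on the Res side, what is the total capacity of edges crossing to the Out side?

43

Edges leaving {Res, A, B, D, E, F, G, H}: Res→C (15), F→Out (7), G→Out (13), H→Out (8).
Cut capacity = 15 + 7 + 13 + 8 = 43.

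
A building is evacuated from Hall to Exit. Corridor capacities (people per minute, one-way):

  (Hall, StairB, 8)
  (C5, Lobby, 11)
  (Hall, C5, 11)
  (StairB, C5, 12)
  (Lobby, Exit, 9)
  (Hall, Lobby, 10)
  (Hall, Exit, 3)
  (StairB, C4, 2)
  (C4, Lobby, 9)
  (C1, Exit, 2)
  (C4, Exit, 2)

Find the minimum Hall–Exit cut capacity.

14

Augment Hall→Exit: bottleneck 3, flow now 3.
Augment Hall→Lobby→Exit: bottleneck 9, flow now 12.
Augment Hall→StairB→C4→Exit: bottleneck 2, flow now 14.
No augmenting path remains; maximum flow = 14.
By max-flow min-cut, the minimum cut capacity equals the max flow.
In the residual graph, reachable from Hall: {Hall, StairB, C5, Lobby}.
Min-cut edges: Hall→Exit (3), StairB→C4 (2), Lobby→Exit (9); capacity 3 + 2 + 9 = 14.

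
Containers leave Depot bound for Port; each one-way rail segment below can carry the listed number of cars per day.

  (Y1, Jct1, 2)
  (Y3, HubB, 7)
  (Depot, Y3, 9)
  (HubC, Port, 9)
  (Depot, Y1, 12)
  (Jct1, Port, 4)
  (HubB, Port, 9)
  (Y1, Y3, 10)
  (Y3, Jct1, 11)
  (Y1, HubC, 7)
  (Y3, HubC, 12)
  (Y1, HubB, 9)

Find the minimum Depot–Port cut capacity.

Augment Depot→Y3→Jct1→Port: bottleneck 4, flow now 4.
Augment Depot→Y3→HubC→Port: bottleneck 5, flow now 9.
Augment Depot→Y1→HubC→Port: bottleneck 4, flow now 13.
Augment Depot→Y1→HubB→Port: bottleneck 8, flow now 21.
No augmenting path remains; maximum flow = 21.
By max-flow min-cut, the minimum cut capacity equals the max flow.
In the residual graph, reachable from Depot: {Depot}.
Min-cut edges: Depot→Y3 (9), Depot→Y1 (12); capacity 9 + 12 = 21.

21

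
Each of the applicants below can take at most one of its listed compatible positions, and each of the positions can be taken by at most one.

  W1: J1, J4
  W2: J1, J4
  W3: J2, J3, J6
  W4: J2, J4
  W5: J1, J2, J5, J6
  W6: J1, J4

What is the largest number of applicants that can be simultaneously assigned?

5

Unit-capacity flow: source→left, listed edges, right→sink; max matching = max flow.
Augmenting path W1→J1 (+1); matched 1.
Augmenting path W2→J4 (+1); matched 2.
Augmenting path W3→J2 (+1); matched 3.
Augmenting path W5→J5 (+1); matched 4.
Augmenting path W4→J2→W3→J3 (+1); matched 5.
No augmenting path remains; maximum matching = 5.
König certificate: {W3, W4, W5, J1, J4} is a vertex cover of size 5 (every listed pair touches it), so no matching can be larger.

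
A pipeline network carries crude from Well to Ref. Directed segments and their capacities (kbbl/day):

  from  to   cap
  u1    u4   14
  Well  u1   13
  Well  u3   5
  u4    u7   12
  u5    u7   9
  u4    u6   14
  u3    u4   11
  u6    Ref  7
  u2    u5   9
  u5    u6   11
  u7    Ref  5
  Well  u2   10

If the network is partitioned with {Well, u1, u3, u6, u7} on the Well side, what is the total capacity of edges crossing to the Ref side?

Edges leaving {Well, u1, u3, u6, u7}: Well→u2 (10), u1→u4 (14), u3→u4 (11), u6→Ref (7), u7→Ref (5).
Cut capacity = 10 + 14 + 11 + 7 + 5 = 47.

47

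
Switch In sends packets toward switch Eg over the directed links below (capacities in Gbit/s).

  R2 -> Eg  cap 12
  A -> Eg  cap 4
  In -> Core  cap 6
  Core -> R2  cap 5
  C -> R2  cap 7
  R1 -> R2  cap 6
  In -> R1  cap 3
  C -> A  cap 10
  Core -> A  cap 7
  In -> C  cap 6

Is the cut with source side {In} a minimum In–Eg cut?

Given cut capacity: 3 + 6 + 6 = 15.
Augment In→R1→R2→Eg: bottleneck 3, flow now 3.
Augment In→C→R2→Eg: bottleneck 6, flow now 9.
Augment In→Core→R2→Eg: bottleneck 3, flow now 12.
Augment In→Core→A→Eg: bottleneck 3, flow now 15.
No augmenting path remains; maximum flow = 15.
Cut capacity 15 equals the max flow, so it is a minimum cut.

Yes — it is a minimum cut (capacity 15).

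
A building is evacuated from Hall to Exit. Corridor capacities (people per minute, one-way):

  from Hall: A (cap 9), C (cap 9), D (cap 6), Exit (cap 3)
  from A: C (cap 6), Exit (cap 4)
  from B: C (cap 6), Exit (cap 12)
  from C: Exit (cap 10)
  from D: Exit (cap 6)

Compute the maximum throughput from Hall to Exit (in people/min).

23

Augment Hall→Exit: bottleneck 3, flow now 3.
Augment Hall→A→Exit: bottleneck 4, flow now 7.
Augment Hall→C→Exit: bottleneck 9, flow now 16.
Augment Hall→D→Exit: bottleneck 6, flow now 22.
Augment Hall→A→C→Exit: bottleneck 1, flow now 23.
No augmenting path remains; maximum flow = 23.
In the residual graph, reachable from Hall: {Hall, A, C}.
Min-cut edges: Hall→D (6), Hall→Exit (3), A→Exit (4), C→Exit (10); capacity 6 + 3 + 4 + 10 = 23.
This cut is saturated, so no flow can exceed 23.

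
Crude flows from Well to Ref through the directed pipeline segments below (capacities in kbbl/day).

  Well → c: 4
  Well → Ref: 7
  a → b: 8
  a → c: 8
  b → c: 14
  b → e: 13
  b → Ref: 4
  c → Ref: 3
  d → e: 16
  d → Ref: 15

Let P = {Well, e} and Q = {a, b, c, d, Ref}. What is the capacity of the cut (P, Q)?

Edges leaving {Well, e}: Well→c (4), Well→Ref (7).
Cut capacity = 4 + 7 = 11.

11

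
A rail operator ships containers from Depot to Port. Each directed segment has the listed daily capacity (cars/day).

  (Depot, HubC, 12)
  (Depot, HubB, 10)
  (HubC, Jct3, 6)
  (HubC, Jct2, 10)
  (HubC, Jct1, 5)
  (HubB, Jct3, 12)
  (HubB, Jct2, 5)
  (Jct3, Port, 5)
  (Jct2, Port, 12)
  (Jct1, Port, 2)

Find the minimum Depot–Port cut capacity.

Augment Depot→HubC→Jct3→Port: bottleneck 5, flow now 5.
Augment Depot→HubC→Jct2→Port: bottleneck 7, flow now 12.
Augment Depot→HubB→Jct2→Port: bottleneck 5, flow now 17.
Augment Depot→HubB→Jct3→HubC→Jct1→Port: bottleneck 2, flow now 19. (uses reverse residual edge)
No augmenting path remains; maximum flow = 19.
By max-flow min-cut, the minimum cut capacity equals the max flow.
In the residual graph, reachable from Depot: {Depot, HubC, HubB, Jct3, Jct2, Jct1}.
Min-cut edges: Jct3→Port (5), Jct2→Port (12), Jct1→Port (2); capacity 5 + 12 + 2 = 19.

19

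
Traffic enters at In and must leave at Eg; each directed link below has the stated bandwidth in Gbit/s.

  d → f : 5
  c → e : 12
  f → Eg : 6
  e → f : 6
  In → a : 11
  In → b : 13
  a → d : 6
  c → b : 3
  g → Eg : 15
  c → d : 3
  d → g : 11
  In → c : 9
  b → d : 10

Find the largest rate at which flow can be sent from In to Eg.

17

Augment In→a→d→f→Eg: bottleneck 5, flow now 5.
Augment In→a→d→g→Eg: bottleneck 1, flow now 6.
Augment In→b→d→g→Eg: bottleneck 10, flow now 16.
Augment In→c→e→f→Eg: bottleneck 1, flow now 17.
No augmenting path remains; maximum flow = 17.
In the residual graph, reachable from In: {In, a, b, c, d, e, f}.
Min-cut edges: d→g (11), f→Eg (6); capacity 11 + 6 = 17.
This cut is saturated, so no flow can exceed 17.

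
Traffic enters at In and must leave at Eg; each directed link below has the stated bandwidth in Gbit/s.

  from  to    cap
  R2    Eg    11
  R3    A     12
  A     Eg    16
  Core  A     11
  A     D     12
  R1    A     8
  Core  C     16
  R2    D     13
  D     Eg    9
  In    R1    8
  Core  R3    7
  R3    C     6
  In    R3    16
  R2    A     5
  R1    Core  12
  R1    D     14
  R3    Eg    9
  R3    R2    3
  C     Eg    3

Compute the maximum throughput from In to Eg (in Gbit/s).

24

Augment In→R3→Eg: bottleneck 9, flow now 9.
Augment In→R1→A→Eg: bottleneck 8, flow now 17.
Augment In→R3→R2→Eg: bottleneck 3, flow now 20.
Augment In→R3→A→Eg: bottleneck 4, flow now 24.
No augmenting path remains; maximum flow = 24.
In the residual graph, reachable from In: {In}.
Min-cut edges: In→R1 (8), In→R3 (16); capacity 8 + 16 = 24.
This cut is saturated, so no flow can exceed 24.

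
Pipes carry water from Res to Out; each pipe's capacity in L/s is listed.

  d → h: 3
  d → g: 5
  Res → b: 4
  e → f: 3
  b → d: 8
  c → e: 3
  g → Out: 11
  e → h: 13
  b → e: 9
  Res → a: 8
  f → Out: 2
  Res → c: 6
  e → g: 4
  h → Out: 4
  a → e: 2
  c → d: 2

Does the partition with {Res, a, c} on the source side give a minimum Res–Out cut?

Given cut capacity: 4 + 2 + 2 + 3 = 11.
Augment Res→a→e→f→Out: bottleneck 2, flow now 2.
Augment Res→b→d→g→Out: bottleneck 4, flow now 6.
Augment Res→c→d→g→Out: bottleneck 1, flow now 7.
Augment Res→c→d→h→Out: bottleneck 1, flow now 8.
Augment Res→c→e→g→Out: bottleneck 3, flow now 11.
No augmenting path remains; maximum flow = 11.
Cut capacity 11 equals the max flow, so it is a minimum cut.

Yes — it is a minimum cut (capacity 11).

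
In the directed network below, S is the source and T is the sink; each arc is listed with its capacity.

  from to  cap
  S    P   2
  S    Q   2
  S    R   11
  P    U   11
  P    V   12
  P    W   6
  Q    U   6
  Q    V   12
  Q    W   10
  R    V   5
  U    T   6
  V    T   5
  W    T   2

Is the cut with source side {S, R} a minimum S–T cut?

Yes — it is a minimum cut (capacity 9).

Given cut capacity: 2 + 2 + 5 = 9.
Augment S→P→U→T: bottleneck 2, flow now 2.
Augment S→Q→U→T: bottleneck 2, flow now 4.
Augment S→R→V→T: bottleneck 5, flow now 9.
No augmenting path remains; maximum flow = 9.
Cut capacity 9 equals the max flow, so it is a minimum cut.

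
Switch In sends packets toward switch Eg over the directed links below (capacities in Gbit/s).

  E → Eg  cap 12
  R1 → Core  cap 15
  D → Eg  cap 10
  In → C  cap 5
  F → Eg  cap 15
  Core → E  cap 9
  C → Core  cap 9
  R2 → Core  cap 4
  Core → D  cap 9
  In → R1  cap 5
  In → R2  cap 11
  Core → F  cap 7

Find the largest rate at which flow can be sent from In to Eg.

14

Augment In→C→Core→F→Eg: bottleneck 5, flow now 5.
Augment In→R2→Core→F→Eg: bottleneck 2, flow now 7.
Augment In→R2→Core→D→Eg: bottleneck 2, flow now 9.
Augment In→R1→Core→D→Eg: bottleneck 5, flow now 14.
No augmenting path remains; maximum flow = 14.
In the residual graph, reachable from In: {In, R2}.
Min-cut edges: In→C (5), In→R1 (5), R2→Core (4); capacity 5 + 5 + 4 = 14.
This cut is saturated, so no flow can exceed 14.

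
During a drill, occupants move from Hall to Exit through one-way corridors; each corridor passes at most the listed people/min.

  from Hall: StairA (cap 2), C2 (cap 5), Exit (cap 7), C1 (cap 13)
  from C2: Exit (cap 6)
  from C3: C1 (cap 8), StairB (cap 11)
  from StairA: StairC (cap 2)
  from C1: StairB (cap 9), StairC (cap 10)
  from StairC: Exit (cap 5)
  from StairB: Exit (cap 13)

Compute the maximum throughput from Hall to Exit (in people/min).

Augment Hall→Exit: bottleneck 7, flow now 7.
Augment Hall→C2→Exit: bottleneck 5, flow now 12.
Augment Hall→StairA→StairC→Exit: bottleneck 2, flow now 14.
Augment Hall→C1→StairC→Exit: bottleneck 3, flow now 17.
Augment Hall→C1→StairB→Exit: bottleneck 9, flow now 26.
No augmenting path remains; maximum flow = 26.
In the residual graph, reachable from Hall: {Hall, StairA, C1, StairC}.
Min-cut edges: Hall→C2 (5), Hall→Exit (7), C1→StairB (9), StairC→Exit (5); capacity 5 + 7 + 9 + 5 = 26.
This cut is saturated, so no flow can exceed 26.

26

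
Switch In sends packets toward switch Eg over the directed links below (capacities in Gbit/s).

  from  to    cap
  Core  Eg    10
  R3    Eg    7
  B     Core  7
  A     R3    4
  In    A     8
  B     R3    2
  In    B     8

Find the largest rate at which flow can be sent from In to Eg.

Augment In→B→Core→Eg: bottleneck 7, flow now 7.
Augment In→B→R3→Eg: bottleneck 1, flow now 8.
Augment In→A→R3→Eg: bottleneck 4, flow now 12.
No augmenting path remains; maximum flow = 12.
In the residual graph, reachable from In: {In, A}.
Min-cut edges: In→B (8), A→R3 (4); capacity 8 + 4 = 12.
This cut is saturated, so no flow can exceed 12.

12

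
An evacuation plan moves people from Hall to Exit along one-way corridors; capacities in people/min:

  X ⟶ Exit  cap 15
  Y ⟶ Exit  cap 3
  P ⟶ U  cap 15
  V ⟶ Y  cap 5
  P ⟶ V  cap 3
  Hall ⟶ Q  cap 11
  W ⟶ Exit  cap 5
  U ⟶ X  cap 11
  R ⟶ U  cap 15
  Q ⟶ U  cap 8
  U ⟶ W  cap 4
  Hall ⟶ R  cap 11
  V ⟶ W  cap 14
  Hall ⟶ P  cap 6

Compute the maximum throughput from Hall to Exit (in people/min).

18

Augment Hall→P→U→W→Exit: bottleneck 4, flow now 4.
Augment Hall→P→U→X→Exit: bottleneck 2, flow now 6.
Augment Hall→Q→U→X→Exit: bottleneck 8, flow now 14.
Augment Hall→R→U→X→Exit: bottleneck 1, flow now 15.
Augment Hall→R→U→P→V→W→Exit: bottleneck 1, flow now 16. (uses reverse residual edge)
Augment Hall→R→U→P→V→Y→Exit: bottleneck 2, flow now 18. (uses reverse residual edge)
No augmenting path remains; maximum flow = 18.
In the residual graph, reachable from Hall: {Hall, P, Q, R, U}.
Min-cut edges: P→V (3), U→W (4), U→X (11); capacity 3 + 4 + 11 = 18.
This cut is saturated, so no flow can exceed 18.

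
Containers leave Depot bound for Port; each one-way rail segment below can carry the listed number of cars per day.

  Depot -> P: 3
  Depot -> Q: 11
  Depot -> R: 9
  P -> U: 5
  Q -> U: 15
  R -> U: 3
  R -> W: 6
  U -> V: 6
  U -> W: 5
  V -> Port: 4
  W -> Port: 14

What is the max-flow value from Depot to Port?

Augment Depot→R→W→Port: bottleneck 6, flow now 6.
Augment Depot→P→U→V→Port: bottleneck 3, flow now 9.
Augment Depot→Q→U→V→Port: bottleneck 1, flow now 10.
Augment Depot→Q→U→W→Port: bottleneck 5, flow now 15.
No augmenting path remains; maximum flow = 15.
In the residual graph, reachable from Depot: {Depot, P, Q, R, U, V}.
Min-cut edges: R→W (6), U→W (5), V→Port (4); capacity 6 + 5 + 4 = 15.
This cut is saturated, so no flow can exceed 15.

15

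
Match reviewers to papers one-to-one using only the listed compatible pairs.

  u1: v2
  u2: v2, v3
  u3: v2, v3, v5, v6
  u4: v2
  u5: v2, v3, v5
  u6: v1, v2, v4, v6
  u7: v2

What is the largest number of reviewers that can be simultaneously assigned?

Unit-capacity flow: source→left, listed edges, right→sink; max matching = max flow.
Augmenting path u1→v2 (+1); matched 1.
Augmenting path u2→v3 (+1); matched 2.
Augmenting path u3→v5 (+1); matched 3.
Augmenting path u6→v1 (+1); matched 4.
Augmenting path u5→v5→u3→v6 (+1); matched 5.
No augmenting path remains; maximum matching = 5.
König certificate: {u2, u3, u5, u6, v2} is a vertex cover of size 5 (every listed pair touches it), so no matching can be larger.

5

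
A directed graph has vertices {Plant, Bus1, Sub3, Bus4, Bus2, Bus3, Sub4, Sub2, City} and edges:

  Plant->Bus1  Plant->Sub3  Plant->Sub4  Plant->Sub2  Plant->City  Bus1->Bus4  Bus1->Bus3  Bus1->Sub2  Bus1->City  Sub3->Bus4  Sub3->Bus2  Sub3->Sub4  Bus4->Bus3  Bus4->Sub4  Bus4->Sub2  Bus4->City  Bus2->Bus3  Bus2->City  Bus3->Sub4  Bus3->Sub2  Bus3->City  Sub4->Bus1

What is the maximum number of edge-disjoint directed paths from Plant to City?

Assign every edge capacity 1; by Menger, the answer equals the max flow.
Path Plant→City (+1); total 1.
Path Plant→Bus1→City (+1); total 2.
Path Plant→Sub3→Bus4→City (+1); total 3.
Path Plant→Sub4→Bus1→Bus3→City (+1); total 4.
No residual Plant→City path; max flow = 4.
Certifying cut of size 4: {Plant→Bus1, Plant→City, Plant→Sub3, Plant→Sub4}.

4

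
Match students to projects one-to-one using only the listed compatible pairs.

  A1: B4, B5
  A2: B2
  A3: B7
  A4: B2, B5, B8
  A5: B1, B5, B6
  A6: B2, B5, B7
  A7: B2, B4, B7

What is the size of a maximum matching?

6

Unit-capacity flow: source→left, listed edges, right→sink; max matching = max flow.
Augmenting path A1→B4 (+1); matched 1.
Augmenting path A2→B2 (+1); matched 2.
Augmenting path A3→B7 (+1); matched 3.
Augmenting path A4→B5 (+1); matched 4.
Augmenting path A5→B1 (+1); matched 5.
Augmenting path A6→B5→A4→B8 (+1); matched 6.
No augmenting path remains; maximum matching = 6.
König certificate: {A4, A5, B2, B4, B5, B7} is a vertex cover of size 6 (every listed pair touches it), so no matching can be larger.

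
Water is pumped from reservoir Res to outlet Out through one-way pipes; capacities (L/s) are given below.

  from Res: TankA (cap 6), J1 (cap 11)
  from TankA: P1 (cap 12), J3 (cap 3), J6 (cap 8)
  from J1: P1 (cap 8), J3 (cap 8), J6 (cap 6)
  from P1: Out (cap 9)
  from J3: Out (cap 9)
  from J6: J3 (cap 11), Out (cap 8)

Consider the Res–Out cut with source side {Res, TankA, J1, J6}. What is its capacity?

50

Edges leaving {Res, TankA, J1, J6}: TankA→P1 (12), TankA→J3 (3), J1→P1 (8), J1→J3 (8), J6→J3 (11), J6→Out (8).
Cut capacity = 12 + 3 + 8 + 8 + 11 + 8 = 50.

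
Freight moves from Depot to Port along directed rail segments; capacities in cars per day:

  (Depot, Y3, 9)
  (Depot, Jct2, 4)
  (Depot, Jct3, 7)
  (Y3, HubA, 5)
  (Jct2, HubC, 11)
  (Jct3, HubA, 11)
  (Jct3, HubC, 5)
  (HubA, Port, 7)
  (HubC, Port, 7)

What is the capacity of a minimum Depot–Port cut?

14

Augment Depot→Y3→HubA→Port: bottleneck 5, flow now 5.
Augment Depot→Jct2→HubC→Port: bottleneck 4, flow now 9.
Augment Depot→Jct3→HubA→Port: bottleneck 2, flow now 11.
Augment Depot→Jct3→HubC→Port: bottleneck 3, flow now 14.
No augmenting path remains; maximum flow = 14.
By max-flow min-cut, the minimum cut capacity equals the max flow.
In the residual graph, reachable from Depot: {Depot, Y3, Jct2, Jct3, HubA, HubC}.
Min-cut edges: HubA→Port (7), HubC→Port (7); capacity 7 + 7 = 14.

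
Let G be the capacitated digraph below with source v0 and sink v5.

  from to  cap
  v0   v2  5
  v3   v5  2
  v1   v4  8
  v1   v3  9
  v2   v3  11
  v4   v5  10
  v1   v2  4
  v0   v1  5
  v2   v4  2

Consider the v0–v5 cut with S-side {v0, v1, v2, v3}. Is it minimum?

Given cut capacity: 8 + 2 + 2 = 12.
Augment v0→v1→v3→v5: bottleneck 2, flow now 2.
Augment v0→v1→v4→v5: bottleneck 3, flow now 5.
Augment v0→v2→v4→v5: bottleneck 2, flow now 7.
Augment v0→v2→v3→v1→v4→v5: bottleneck 2, flow now 9. (uses reverse residual edge)
No augmenting path remains; maximum flow = 9.
In the residual graph, reachable from v0: {v0, v2, v3}.
Min-cut edges: v0→v1 (5), v2→v4 (2), v3→v5 (2); capacity 5 + 2 + 2 = 9.
Cut capacity 12 exceeds the max flow 9, so it is not minimum.

No — its capacity is 12, but the minimum cut has capacity 9.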